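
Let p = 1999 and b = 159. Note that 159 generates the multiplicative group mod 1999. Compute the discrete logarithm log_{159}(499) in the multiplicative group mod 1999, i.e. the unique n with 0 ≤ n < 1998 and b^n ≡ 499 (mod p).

650

Baby-step giant-step with m = ceil(sqrt(1998)) = 45.
Baby table (159^j mod 1999 for j=0..44):
  0:1  1:159  2:1293  3:1689  4:685  5:969  6:148  7:1543
  8:1459  9:97  10:1430  11:1483  12:1914  13:478  14:40  15:363
  16:1745  17:1593  18:1413  19:779  20:1922  21:1750  22:389  23:1881
  24:1228  25:1349  26:598  27:1129  28:1600  29:527  30:1834  31:1751
  32:548  33:1175  34:918  35:35  36:1567  37:1277  38:1144  39:1986
  40:1931  41:1182  42:32  43:1090  44:1396
Giant step factor: 159^(-45) ≡ 693 (mod 1999).
Scan 499·693^i mod 1999 for i = 0, 1, …:
  i=0: 499   i=1: 1979   i=2: 133   i=3: 215
  i=4: 1069   i=5: 1187   i=6: 1002   i=7: 733
  i=8: 223   i=9: 616     …   i=13: 222
  i=14: 1922
Match at i=14, j=20: n = 14·45 + 20 = 650.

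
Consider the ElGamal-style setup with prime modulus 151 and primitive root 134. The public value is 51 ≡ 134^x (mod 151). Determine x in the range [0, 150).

133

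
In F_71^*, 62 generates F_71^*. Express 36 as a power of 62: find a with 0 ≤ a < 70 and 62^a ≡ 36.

12

Successive powers of 62 modulo 71:
  62^0=1  62^1=62  62^2=10  62^3=52  62^4=29  62^5=23
  62^6=6  62^7=17  62^8=60  62^9=28  62^10=32  62^11=67
  62^12=36
So 62^12 ≡ 36 (mod 71), giving a = 12.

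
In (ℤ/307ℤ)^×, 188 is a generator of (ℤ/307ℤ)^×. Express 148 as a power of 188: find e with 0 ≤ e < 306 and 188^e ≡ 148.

92

Baby-step giant-step with m = ceil(sqrt(306)) = 18.
Baby table (188^j mod 307 for j=0..17):
  0:1  1:188  2:39  3:271  4:293  5:131  6:68  7:197
  8:196  9:8  10:276  11:5  12:19  13:195  14:127  15:237
  16:41  17:33
Giant step factor: 188^(-18) ≡ 24 (mod 307).
Scan 148·24^i mod 307 for i = 0, 1, …:
  i=0: 148   i=1: 175   i=2: 209   i=3: 104
  i=4: 40   i=5: 39
Match at i=5, j=2: e = 5·18 + 2 = 92.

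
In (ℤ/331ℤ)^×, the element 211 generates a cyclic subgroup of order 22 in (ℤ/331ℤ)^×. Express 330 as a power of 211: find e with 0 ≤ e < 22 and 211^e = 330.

11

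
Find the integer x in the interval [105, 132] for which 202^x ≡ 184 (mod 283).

Compute 202^105 mod 283 = 21, then multiply by 202 repeatedly:
  202^105=21  202^106=280  202^107=243  202^108=127  202^109=184
Found 184 at exponent 109.

109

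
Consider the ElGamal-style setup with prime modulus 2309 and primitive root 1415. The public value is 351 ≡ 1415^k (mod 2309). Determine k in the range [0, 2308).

Baby-step giant-step with m = ceil(sqrt(2308)) = 49.
Baby table (1415^j mod 2309 for j=0..48):
  0:1  1:1415  2:322  3:757  4:2088  5:1309  6:417  7:1260
  8:352  9:1645  10:203  11:929  12:714  13:1277  14:1317  15:192
  16:1527  17:1790  18:2186  19:1439  20:1956  21:1558  22:1784  23:623
  24:1816  25:2032  26:575  27:857  28:430  29:1183  30:2229  31:2250
  32:1948  33:1783  34:1517  35:1494  36:1275  37:796  38:1857  39:13
  40:2232  41:1877  42:605  43:1745  44:854  45:803  46:217  47:2267
  48:604
Giant step factor: 1415^(-49) ≡ 7 (mod 2309).
Scan 351·7^i mod 2309 for i = 0, 1, …:
  i=0: 351   i=1: 148   i=2: 1036   i=3: 325
  i=4: 2275   i=5: 2071   i=6: 643   i=7: 2192
  i=8: 1490   i=9: 1194     …   i=44: 1905
  i=45: 1790
Match at i=45, j=17: k = 45·49 + 17 = 2222.

2222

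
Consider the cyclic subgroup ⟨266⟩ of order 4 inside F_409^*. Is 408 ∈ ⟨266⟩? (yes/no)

⟨266⟩ has order 4; its elements mod 409 are {1, 143, 266, 408}.
408 is in this set.

yes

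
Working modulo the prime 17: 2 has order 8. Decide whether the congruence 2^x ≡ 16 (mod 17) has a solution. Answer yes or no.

yes

⟨2⟩ has order 8; its elements mod 17 are {1, 2, 4, 8, 9, 13, 15, 16}.
16 is in this set.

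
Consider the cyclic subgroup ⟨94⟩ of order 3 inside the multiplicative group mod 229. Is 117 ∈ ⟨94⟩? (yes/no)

no

⟨94⟩ has order 3; its elements mod 229 are {1, 94, 134}.
117 is not in this set.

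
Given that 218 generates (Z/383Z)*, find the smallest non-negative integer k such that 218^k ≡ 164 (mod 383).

Baby-step giant-step with m = ceil(sqrt(382)) = 20.
Baby table (218^j mod 383 for j=0..19):
  0:1  1:218  2:32  3:82  4:258  5:326  6:213  7:91
  8:305  9:231  10:185  11:115  12:175  13:233  14:238  15:179
  16:339  17:366  18:124  19:222
Giant step factor: 218^(-20) ≡ 136 (mod 383).
Scan 164·136^i mod 383 for i = 0, 1, …:
  i=0: 164   i=1: 90   i=2: 367   i=3: 122
  i=4: 123   i=5: 259   i=6: 371   i=7: 283
  i=8: 188   i=9: 290     …   i=14: 89
  i=15: 231
Match at i=15, j=9: k = 15·20 + 9 = 309.

309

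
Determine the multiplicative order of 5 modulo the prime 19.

The order of 5 must divide p − 1 = 18 = 2 · 3^2.
Divisors: 1, 2, 3, 6, 9, 18.
Check each in increasing order: 5^1 ≡ 5;  5^2 ≡ 6;  5^3 ≡ 11;  5^6 ≡ 7;  5^9 ≡ 1.
Smallest exponent giving 1 is 9.

9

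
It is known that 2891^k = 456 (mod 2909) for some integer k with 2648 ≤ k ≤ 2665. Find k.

2657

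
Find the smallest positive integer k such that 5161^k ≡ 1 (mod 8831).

4415

The order of 5161 must divide p − 1 = 8830 = 2 · 5 · 883.
Divisors: 1, 2, 5, 10, 883, 1766, 4415, 8830.
Check each in increasing order: 5161^1 ≡ 5161;  5161^2 ≡ 1625;  5161^5 ≡ 1495;  5161^10 ≡ 782;  5161^883 ≡ 5744;  5161^1766 ≡ 920;  5161^4415 ≡ 1.
Smallest exponent giving 1 is 4415.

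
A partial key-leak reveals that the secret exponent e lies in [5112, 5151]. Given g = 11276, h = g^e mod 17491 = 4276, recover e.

5151

Compute 11276^5112 mod 17491 = 9255, then multiply by 11276 repeatedly:
  11276^5112=9255  11276^5113=8074  11276^5114=1769  11276^5115=7504  11276^5116=11137
  11276^5117=12923  11276^5118=2227  11276^5119=12067  11276^5120=5003  11276^5121=5353
  11276^5122=16478  11276^5123=16526  11276^5124=15553  11276^5125=10862  11276^5126=7930
  11276^5127=4688  11276^5128=4086  11276^5129=2442  11276^5130=5158  11276^5131=4033
  11276^5132=16999  11276^5133=14346  11276^5134=8728  11276^5135=12562  11276^5136=6994
  11276^5137=14916  11276^5138=16851  11276^5139=7143  11276^5140=15904  11276^5141=15772
  11276^5142=14075  11276^5143=13857  11276^5144=4429  11276^5145=4599  11276^5146=15000
  11276^5147=2030  11276^5148=12052  11276^5149=10773  11276^5150=1353  11276^5151=4276
Found 4276 at exponent 5151.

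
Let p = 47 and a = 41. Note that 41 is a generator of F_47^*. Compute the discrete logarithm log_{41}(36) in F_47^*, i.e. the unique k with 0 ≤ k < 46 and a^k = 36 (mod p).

2

Baby-step giant-step with m = ceil(sqrt(46)) = 7.
Baby table (41^j mod 47 for j=0..6):
  0:1  1:41  2:36  3:19  4:27  5:26  6:32
Giant step factor: 41^(-7) ≡ 35 (mod 47).
Scan 36·35^i mod 47 for i = 0, 1, …:
  i=0: 36
Match at i=0, j=2: k = 0·7 + 2 = 2.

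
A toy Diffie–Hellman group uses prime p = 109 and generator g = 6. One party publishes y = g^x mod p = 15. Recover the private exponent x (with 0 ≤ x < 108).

Baby-step giant-step with m = ceil(sqrt(108)) = 11.
Baby table (6^j mod 109 for j=0..10):
  0:1  1:6  2:36  3:107  4:97  5:37  6:4  7:24
  8:35  9:101  10:61
Giant step factor: 6^(-11) ≡ 14 (mod 109).
Scan 15·14^i mod 109 for i = 0, 1, …:
  i=0: 15   i=1: 101
Match at i=1, j=9: x = 1·11 + 9 = 20.

20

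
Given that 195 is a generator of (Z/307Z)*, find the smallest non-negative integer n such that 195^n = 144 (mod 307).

Baby-step giant-step with m = ceil(sqrt(306)) = 18.
Baby table (195^j mod 307 for j=0..17):
  0:1  1:195  2:264  3:211  4:7  5:137  6:6  7:249
  8:49  9:38  10:42  11:208  12:36  13:266  14:294  15:228
  16:252  17:20
Giant step factor: 195^(-18) ≡ 280 (mod 307).
Scan 144·280^i mod 307 for i = 0, 1, …:
  i=0: 144   i=1: 103   i=2: 289   i=3: 179
  i=4: 79   i=5: 16   i=6: 182   i=7: 305
  i=8: 54   i=9: 77   i=10: 70   i=11: 259
  i=12: 68   i=13: 6
Match at i=13, j=6: n = 13·18 + 6 = 240.

240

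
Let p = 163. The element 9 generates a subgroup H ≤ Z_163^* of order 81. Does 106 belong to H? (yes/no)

no

106 ∈ ⟨9⟩ iff 106^81 ≡ 1 (mod 163), since |⟨9⟩| = 81.
106^81 mod 163 = 162.
Since 162 ≠ 1, 106 does not lie in the subgroup.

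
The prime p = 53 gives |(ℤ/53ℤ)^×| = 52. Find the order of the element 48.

52

The order of 48 must divide p − 1 = 52 = 2^2 · 13.
Divisors: 1, 2, 4, 13, 26, 52.
Check each in increasing order: 48^1 ≡ 48;  48^2 ≡ 25;  48^4 ≡ 42;  48^13 ≡ 30;  48^26 ≡ 52;  48^52 ≡ 1.
Smallest exponent giving 1 is 52.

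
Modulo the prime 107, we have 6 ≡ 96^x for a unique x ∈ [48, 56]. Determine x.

Compute 96^48 mod 107 = 87, then multiply by 96 repeatedly:
  96^48=87  96^49=6
Found 6 at exponent 49.

49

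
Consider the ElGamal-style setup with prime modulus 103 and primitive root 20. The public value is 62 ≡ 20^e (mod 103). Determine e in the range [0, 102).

Baby-step giant-step with m = ceil(sqrt(102)) = 11.
Baby table (20^j mod 103 for j=0..10):
  0:1  1:20  2:91  3:69  4:41  5:99  6:23  7:48
  8:33  9:42  10:16
Giant step factor: 20^(-11) ≡ 75 (mod 103).
Scan 62·75^i mod 103 for i = 0, 1, …:
  i=0: 62   i=1: 15   i=2: 95   i=3: 18
  i=4: 11   i=5: 1
Match at i=5, j=0: e = 5·11 + 0 = 55.

55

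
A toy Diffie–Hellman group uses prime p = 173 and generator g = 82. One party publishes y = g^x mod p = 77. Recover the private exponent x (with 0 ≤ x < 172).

Baby-step giant-step with m = ceil(sqrt(172)) = 14.
Baby table (82^j mod 173 for j=0..13):
  0:1  1:82  2:150  3:17  4:10  5:128  6:116  7:170
  8:100  9:69  10:122  11:143  12:135  13:171
Giant step factor: 82^(-14) ≡ 77 (mod 173).
Scan 77·77^i mod 173 for i = 0, 1, …:
  i=0: 77   i=1: 47   i=2: 159   i=3: 133
  i=4: 34   i=5: 23   i=6: 41   i=7: 43
  i=8: 24   i=9: 118   i=10: 90   i=11: 10
Match at i=11, j=4: x = 11·14 + 4 = 158.

158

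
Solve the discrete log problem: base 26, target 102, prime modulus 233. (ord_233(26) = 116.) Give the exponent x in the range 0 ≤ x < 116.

28

Baby-step giant-step with m = ceil(sqrt(116)) = 11.
Baby table (26^j mod 233 for j=0..10):
  0:1  1:26  2:210  3:101  4:63  5:7  6:182  7:72
  8:8  9:208  10:49
Giant step factor: 26^(-11) ≡ 62 (mod 233).
Scan 102·62^i mod 233 for i = 0, 1, …:
  i=0: 102   i=1: 33   i=2: 182
Match at i=2, j=6: x = 2·11 + 6 = 28.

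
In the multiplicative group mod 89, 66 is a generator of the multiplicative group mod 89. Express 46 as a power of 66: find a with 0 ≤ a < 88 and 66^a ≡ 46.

53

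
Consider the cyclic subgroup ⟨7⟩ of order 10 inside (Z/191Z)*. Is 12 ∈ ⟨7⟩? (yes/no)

no

⟨7⟩ has order 10; its elements mod 191 are {1, 7, 39, 49, 82, 109, 142, 152, 184, 190}.
12 is not in this set.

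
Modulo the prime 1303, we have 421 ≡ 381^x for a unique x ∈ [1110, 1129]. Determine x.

Compute 381^1110 mod 1303 = 1102, then multiply by 381 repeatedly:
  381^1110=1102  381^1111=296  381^1112=718  381^1113=1231  381^1114=1234
  381^1115=1074  381^1116=52  381^1117=267  381^1118=93  381^1119=252
  381^1120=893  381^1121=150  381^1122=1121  381^1123=1020  381^1124=326
  381^1125=421
Found 421 at exponent 1125.

1125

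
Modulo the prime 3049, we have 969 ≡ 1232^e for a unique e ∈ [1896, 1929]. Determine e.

Compute 1232^1896 mod 3049 = 838, then multiply by 1232 repeatedly:
  1232^1896=838  1232^1897=1854  1232^1898=427  1232^1899=1636  1232^1900=163
  1232^1901=2631  1232^1902=305  1232^1903=733  1232^1904=552  1232^1905=137
  1232^1906=1089  1232^1907=88  1232^1908=1701  1232^1909=969
Found 969 at exponent 1909.

1909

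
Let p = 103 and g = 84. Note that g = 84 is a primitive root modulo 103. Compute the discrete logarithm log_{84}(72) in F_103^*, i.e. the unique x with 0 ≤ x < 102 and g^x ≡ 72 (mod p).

Baby-step giant-step with m = ceil(sqrt(102)) = 11.
Baby table (84^j mod 103 for j=0..10):
  0:1  1:84  2:52  3:42  4:26  5:21  6:13  7:62
  8:58  9:31  10:29
Giant step factor: 84^(-11) ≡ 20 (mod 103).
Scan 72·20^i mod 103 for i = 0, 1, …:
  i=0: 72   i=1: 101   i=2: 63   i=3: 24
  i=4: 68   i=5: 21
Match at i=5, j=5: x = 5·11 + 5 = 60.

60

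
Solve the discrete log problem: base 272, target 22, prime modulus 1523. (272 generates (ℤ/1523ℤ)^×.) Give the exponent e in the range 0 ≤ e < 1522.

838

Baby-step giant-step with m = ceil(sqrt(1522)) = 40.
Baby table (272^j mod 1523 for j=0..39):
  0:1  1:272  2:880  3:249  4:716  5:1331  6:1081  7:93
  8:928  9:1121  10:312  11:1099  12:420  13:15  14:1034  15:1016
  16:689  17:79  18:166  19:985  20:1395  21:213  22:62  23:111
  24:1255  25:208  26:225  27:280  28:10  29:1197  30:1185  31:967
  32:1068  33:1126  34:149  35:930  36:142  37:549  38:74  39:329
Giant step factor: 272^(-40) ≡ 875 (mod 1523).
Scan 22·875^i mod 1523 for i = 0, 1, …:
  i=0: 22   i=1: 974   i=2: 893   i=3: 76
  i=4: 1011   i=5: 1285   i=6: 401   i=7: 585
  i=8: 147   i=9: 693     …   i=19: 108
  i=20: 74
Match at i=20, j=38: e = 20·40 + 38 = 838.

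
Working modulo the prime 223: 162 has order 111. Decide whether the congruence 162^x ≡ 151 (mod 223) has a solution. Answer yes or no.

no

151 ∈ ⟨162⟩ iff 151^111 ≡ 1 (mod 223), since |⟨162⟩| = 111.
151^111 mod 223 = 222.
Since 222 ≠ 1, 151 does not lie in the subgroup.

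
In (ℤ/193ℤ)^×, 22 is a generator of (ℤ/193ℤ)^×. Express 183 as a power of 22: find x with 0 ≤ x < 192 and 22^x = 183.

59

Baby-step giant-step with m = ceil(sqrt(192)) = 14.
Baby table (22^j mod 193 for j=0..13):
  0:1  1:22  2:98  3:33  4:147  5:146  6:124  7:26
  8:186  9:39  10:86  11:155  12:129  13:136
Giant step factor: 22^(-14) ≡ 2 (mod 193).
Scan 183·2^i mod 193 for i = 0, 1, …:
  i=0: 183   i=1: 173   i=2: 153   i=3: 113
  i=4: 33
Match at i=4, j=3: x = 4·14 + 3 = 59.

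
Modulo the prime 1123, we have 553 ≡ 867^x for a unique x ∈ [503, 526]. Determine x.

514

Compute 867^503 mod 1123 = 588, then multiply by 867 repeatedly:
  867^503=588  867^504=1077  867^505=546  867^506=599  867^507=507
  867^508=476  867^509=551  867^510=442  867^511=271  867^512=250
  867^513=11  867^514=553
Found 553 at exponent 514.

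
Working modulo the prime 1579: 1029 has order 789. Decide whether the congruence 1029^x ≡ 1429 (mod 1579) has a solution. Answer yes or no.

no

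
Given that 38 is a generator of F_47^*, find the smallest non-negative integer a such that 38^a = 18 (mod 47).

Baby-step giant-step with m = ceil(sqrt(46)) = 7.
Baby table (38^j mod 47 for j=0..6):
  0:1  1:38  2:34  3:23  4:28  5:30  6:12
Giant step factor: 38^(-7) ≡ 10 (mod 47).
Scan 18·10^i mod 47 for i = 0, 1, …:
  i=0: 18   i=1: 39   i=2: 14   i=3: 46
  i=4: 37   i=5: 41   i=6: 34
Match at i=6, j=2: a = 6·7 + 2 = 44.

44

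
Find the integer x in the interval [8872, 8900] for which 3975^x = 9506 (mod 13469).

8890

Compute 3975^8872 mod 13469 = 5904, then multiply by 3975 repeatedly:
  3975^8872=5904  3975^8873=5402  3975^8874=3364  3975^8875=10652  3975^8876=8633
  3975^8877=10632  3975^8878=9947  3975^8879=7810  3975^8880=12174  3975^8881=11002
  3975^8882=12576  3975^8883=6141  3975^8884=4647  3975^8885=5826  3975^8886=5139
  3975^8887=8521  3975^8888=9909  3975^8889=4919  3975^8890=9506
Found 9506 at exponent 8890.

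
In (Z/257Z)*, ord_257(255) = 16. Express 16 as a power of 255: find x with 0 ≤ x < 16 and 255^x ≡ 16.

4

Successive powers of 255 modulo 257:
  255^0=1  255^1=255  255^2=4  255^3=249  255^4=16
So 255^4 ≡ 16 (mod 257), giving x = 4.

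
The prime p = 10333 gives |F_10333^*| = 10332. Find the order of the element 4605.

5166

The order of 4605 must divide p − 1 = 10332 = 2^2 · 3^2 · 7 · 41.
Divisors: 1, 2, 3, 4, 6, 7, 9, 12, 14, 18, 21, 28, 36, 41, 42, 63, 82, 84, 123, 126, 164, 246, 252, 287, 369, 492, 574, 738, 861, 1148, 1476, 1722, 2583, 3444, 5166, 10332.
Check each in increasing order: 4605^1 ≡ 4605;  4605^2 ≡ 2709;  4605^3 ≡ 3014;  4605^4 ≡ 2251;  4605^6 ≡ 1489;  4605^7 ≡ 6066;  4605^9 ≡ 3324;  4605^12 ≡ 5859;  4605^14 ≡ 543;  4605^18 ≡ 2999;  4605^21 ≡ 7944;  4605^28 ≡ 5525;  4605^36 ≡ 4291;  4605^41 ≡ 7686;  4605^42 ≡ 3505;  4605^63 ≡ 6618;  4605^82 ≡ 835;  4605^84 ≡ 9421;  4605^123 ≡ 1017;  4605^126 ≡ 6670;  4605^164 ≡ 4914;  4605^246 ≡ 989;  4605^252 ≡ 5335;  4605^287 ≡ 6699;  4605^369 ≡ 3512;  4605^492 ≡ 6819;  4605^574 ≡ 382;  4605^738 ≡ 6875;  4605^861 ≡ 6767;  4605^1148 ≡ 1262;  4605^1476 ≡ 2483;  4605^1722 ≡ 6766;  4605^2583 ≡ 10332;  4605^3444 ≡ 3566;  4605^5166 ≡ 1.
Smallest exponent giving 1 is 5166.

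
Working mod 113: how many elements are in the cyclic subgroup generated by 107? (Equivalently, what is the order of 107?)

112

The order of 107 must divide p − 1 = 112 = 2^4 · 7.
Divisors: 1, 2, 4, 7, 8, 14, 16, 28, 56, 112.
Check each in increasing order: 107^1 ≡ 107;  107^2 ≡ 36;  107^4 ≡ 53;  107^7 ≡ 78;  107^8 ≡ 97;  107^14 ≡ 95;  107^16 ≡ 30;  107^28 ≡ 98;  107^56 ≡ 112;  107^112 ≡ 1.
Smallest exponent giving 1 is 112.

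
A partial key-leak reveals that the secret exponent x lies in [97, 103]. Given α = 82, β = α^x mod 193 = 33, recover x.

99

Compute 82^97 mod 193 = 111, then multiply by 82 repeatedly:
  82^97=111  82^98=31  82^99=33
Found 33 at exponent 99.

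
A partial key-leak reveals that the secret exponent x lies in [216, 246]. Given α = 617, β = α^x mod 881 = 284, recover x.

238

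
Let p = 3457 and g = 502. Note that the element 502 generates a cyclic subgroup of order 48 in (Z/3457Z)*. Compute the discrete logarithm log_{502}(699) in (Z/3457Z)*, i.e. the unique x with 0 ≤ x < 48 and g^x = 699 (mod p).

5

Successive powers of 502 modulo 3457:
  502^0=1  502^1=502  502^2=3100  502^3=550  502^4=2997  502^5=699
So 502^5 ≡ 699 (mod 3457), giving x = 5.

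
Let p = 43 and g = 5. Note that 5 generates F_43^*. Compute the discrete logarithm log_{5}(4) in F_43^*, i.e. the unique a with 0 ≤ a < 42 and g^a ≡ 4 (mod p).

Baby-step giant-step with m = ceil(sqrt(42)) = 7.
Baby table (5^j mod 43 for j=0..6):
  0:1  1:5  2:25  3:39  4:23  5:29  6:16
Giant step factor: 5^(-7) ≡ 7 (mod 43).
Scan 4·7^i mod 43 for i = 0, 1, …:
  i=0: 4   i=1: 28   i=2: 24   i=3: 39
Match at i=3, j=3: a = 3·7 + 3 = 24.

24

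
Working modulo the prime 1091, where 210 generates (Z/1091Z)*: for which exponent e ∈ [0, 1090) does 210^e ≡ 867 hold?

Baby-step giant-step with m = ceil(sqrt(1090)) = 34.
Baby table (210^j mod 1091 for j=0..33):
  0:1  1:210  2:460  3:592  4:1037  5:661  6:253  7:762
  8:734  9:309  10:521  11:310  12:731  13:770  14:232  15:716
  16:893  17:969  18:564  19:612  20:873  21:42  22:92  23:773
  24:862  25:1005  26:487  27:807  28:365  29:280  30:977  31:62
  32:1019  33:154
Giant step factor: 210^(-34) ≡ 870 (mod 1091).
Scan 867·870^i mod 1091 for i = 0, 1, …:
  i=0: 867   i=1: 409   i=2: 164   i=3: 850
  i=4: 893
Match at i=4, j=16: e = 4·34 + 16 = 152.

152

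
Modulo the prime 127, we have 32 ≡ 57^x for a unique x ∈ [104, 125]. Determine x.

Compute 57^104 mod 127 = 36, then multiply by 57 repeatedly:
  57^104=36  57^105=20  57^106=124  57^107=83  57^108=32
Found 32 at exponent 108.

108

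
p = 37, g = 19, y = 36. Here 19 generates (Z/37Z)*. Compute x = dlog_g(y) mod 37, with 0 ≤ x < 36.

18

Successive powers of 19 modulo 37:
  19^0=1  19^1=19  19^2=28  19^3=14  19^4=7  19^5=22
  19^6=11  19^7=24  19^8=12  19^9=6  19^10=3  19^11=20
  19^12=10  19^13=5  19^14=21  19^15=29  19^16=33  19^17=35
  19^18=36
So 19^18 ≡ 36 (mod 37), giving x = 18.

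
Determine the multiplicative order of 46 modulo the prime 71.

10

The order of 46 must divide p − 1 = 70 = 2 · 5 · 7.
Divisors: 1, 2, 5, 7, 10, 14, 35, 70.
Check each in increasing order: 46^1 ≡ 46;  46^2 ≡ 57;  46^5 ≡ 70;  46^7 ≡ 14;  46^10 ≡ 1.
Smallest exponent giving 1 is 10.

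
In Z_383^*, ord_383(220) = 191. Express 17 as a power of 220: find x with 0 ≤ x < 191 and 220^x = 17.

Successive powers of 220 modulo 383:
  220^0=1  220^1=220  220^2=142  220^3=217  220^4=248  220^5=174
  220^6=363  220^7=196  220^8=224  220^9=256  220^10=19  220^11=350
  220^12=17
So 220^12 ≡ 17 (mod 383), giving x = 12.

12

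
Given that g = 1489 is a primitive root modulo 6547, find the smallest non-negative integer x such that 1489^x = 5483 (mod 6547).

Baby-step giant-step with m = ceil(sqrt(6546)) = 81.
Baby table (1489^j mod 6547 for j=0..80):
  0:1  1:1489  2:4235  3:1154  4:2992  5:3128  6:2675  7:2499
  8:2315  9:3313  10:3166  11:334  12:6301  13:338  14:5710  15:4184
  16:3779  17:3058  18:3197  19:664  20:99  21:3377  22:257  23:2947
  24:1593  25:1963  26:2945  27:5162  28:40  29:637  30:5725  31:331
  32:1834  33:727  34:2248  35:1755  36:942  37:1580  38:2247  39:266
  40:3254  41:426  42:5802  43:3685  44:579  45:4474  46:3487  47:372
  48:3960  49:4140  50:3733  51:34  52:4797  53:6503  54:6501  55:3523
  56:1600  57:5839  58:6402  59:146  60:1343  61:2892  62:4809  63:4730
  64:4945  65:4277  66:4769  67:4093  68:5767  69:3946  70:2935  71:3366
  72:3519  73:2191  74:1993  75:1786  76:1272  77:1925  78:5286  79:1360
  80:2017
Giant step factor: 1489^(-81) ≡ 5219 (mod 6547).
Scan 5483·5219^i mod 6547 for i = 0, 1, …:
  i=0: 5483   i=1: 5387   i=2: 1935   i=3: 3291
  i=4: 2948   i=5: 162   i=6: 915   i=7: 2622
  i=8: 988   i=9: 3883     …   i=37: 4455
  i=38: 2248
Match at i=38, j=34: x = 38·81 + 34 = 3112.

3112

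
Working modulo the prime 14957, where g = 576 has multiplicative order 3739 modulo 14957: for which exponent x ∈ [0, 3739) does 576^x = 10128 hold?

2226

Baby-step giant-step with m = ceil(sqrt(3739)) = 62.
Baby table (576^j mod 14957 for j=0..61):
  0:1  1:576  2:2722  3:12344  4:5569  5:6946  6:7377  7:1364
  8:7900  9:3472  10:10591  11:12917  12:6563  13:11124  14:5828  15:6560
  16:9396  17:12619  18:14399  19:7646  20:6738  21:7225  22:3554  23:12952
  24:11766  25:1695  26:4115  27:7034  28:13194  29:1588  30:2311  31:14920
  32:8602  33:3985  34:6939  35:3345  36:12224  37:11234  38:9360  39:6840
  40:6149  41:11972  42:695  43:11438  44:7208  45:8719  46:11549  47:11316
  48:11721  49:5689  50:1281  51:4963  52:1901  53:3115  54:14357  55:13368
  56:12070  57:12272  58:8968  59:5403  60:1072  61:4235
Giant step factor: 576^(-62) ≡ 12171 (mod 14957).
Scan 10128·12171^i mod 14957 for i = 0, 1, …:
  i=0: 10128   i=1: 7251   i=2: 5621   i=3: 14830
  i=4: 9811   i=5: 7950   i=6: 2617   i=7: 8054
  i=8: 12013   i=9: 5548     …   i=34: 11302
  i=35: 12070
Match at i=35, j=56: x = 35·62 + 56 = 2226.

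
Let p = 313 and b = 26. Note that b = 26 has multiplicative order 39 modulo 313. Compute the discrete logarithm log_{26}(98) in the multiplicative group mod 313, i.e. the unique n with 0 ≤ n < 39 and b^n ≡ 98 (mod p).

26

Successive powers of 26 modulo 313:
  26^0=1  26^1=26  26^2=50  26^3=48  26^4=309  26^5=209
  26^6=113  26^7=121  26^8=16  26^9=103  26^10=174  26^11=142
  26^12=249  26^13=214  26^14=243  26^15=58  26^16=256  26^17=83
  26^18=280  26^19=81  26^20=228  26^21=294  26^22=132  26^23=302
  26^24=27  26^25=76  26^26=98
So 26^26 ≡ 98 (mod 313), giving n = 26.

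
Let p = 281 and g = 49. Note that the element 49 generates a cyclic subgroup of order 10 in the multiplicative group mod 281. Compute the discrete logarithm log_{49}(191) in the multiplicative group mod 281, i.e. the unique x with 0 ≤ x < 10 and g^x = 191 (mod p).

3

Successive powers of 49 modulo 281:
  49^0=1  49^1=49  49^2=153  49^3=191
So 49^3 ≡ 191 (mod 281), giving x = 3.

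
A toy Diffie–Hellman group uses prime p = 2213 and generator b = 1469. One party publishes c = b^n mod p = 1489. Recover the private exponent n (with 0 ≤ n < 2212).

1137

Baby-step giant-step with m = ceil(sqrt(2212)) = 48.
Baby table (1469^j mod 2213 for j=0..47):
  0:1  1:1469  2:286  3:1877  4:2128  5:1276  6:33  7:2004
  8:586  9:2190  10:1621  11:61  12:1089  13:1955  14:1634  15:1454
  16:381  17:2013  18:529  19:338  20:810  21:1509  22:1508  23:39
  24:1966  25:89  26:174  27:1111  28:1078  29:1287  30:701  31:724
  32:1316  33:1255  34:166  35:424  36:1003  37:1762  38:1381  39:1581
  40:1052  41:714  42:2117  43:608  44:1313  45:1274  46:1521  47:1432
Giant step factor: 1469^(-48) ≡ 1395 (mod 2213).
Scan 1489·1395^i mod 2213 for i = 0, 1, …:
  i=0: 1489   i=1: 1361   i=2: 2054   i=3: 1708
  i=4: 1472   i=5: 1989   i=6: 1766   i=7: 501
  i=8: 1800   i=9: 1458     …   i=22: 921
  i=23: 1255
Match at i=23, j=33: n = 23·48 + 33 = 1137.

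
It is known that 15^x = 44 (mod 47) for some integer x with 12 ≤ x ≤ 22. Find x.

13

Compute 15^12 mod 47 = 28, then multiply by 15 repeatedly:
  15^12=28  15^13=44
Found 44 at exponent 13.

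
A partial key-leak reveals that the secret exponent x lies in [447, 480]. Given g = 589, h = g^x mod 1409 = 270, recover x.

455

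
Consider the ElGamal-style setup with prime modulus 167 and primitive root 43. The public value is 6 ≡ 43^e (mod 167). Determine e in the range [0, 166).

Baby-step giant-step with m = ceil(sqrt(166)) = 13.
Baby table (43^j mod 167 for j=0..12):
  0:1  1:43  2:12  3:15  4:144  5:13  6:58  7:156
  8:28  9:35  10:2  11:86  12:24
Giant step factor: 43^(-13) ≡ 39 (mod 167).
Scan 6·39^i mod 167 for i = 0, 1, …:
  i=0: 6   i=1: 67   i=2: 108   i=3: 37
  i=4: 107   i=5: 165   i=6: 89   i=7: 131
  i=8: 99   i=9: 20   i=10: 112   i=11: 26
  i=12: 12
Match at i=12, j=2: e = 12·13 + 2 = 158.

158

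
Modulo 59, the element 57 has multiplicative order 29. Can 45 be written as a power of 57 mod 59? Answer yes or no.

yes

45 ∈ ⟨57⟩ iff 45^29 ≡ 1 (mod 59), since |⟨57⟩| = 29.
45^29 mod 59 = 1.
Since 1 = 1, 45 lies in the subgroup.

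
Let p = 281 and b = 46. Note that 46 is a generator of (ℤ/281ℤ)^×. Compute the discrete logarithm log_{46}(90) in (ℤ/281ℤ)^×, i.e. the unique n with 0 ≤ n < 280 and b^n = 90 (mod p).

Baby-step giant-step with m = ceil(sqrt(280)) = 17.
Baby table (46^j mod 281 for j=0..16):
  0:1  1:46  2:149  3:110  4:2  5:92  6:17  7:220
  8:4  9:184  10:34  11:159  12:8  13:87  14:68  15:37
  16:16
Giant step factor: 46^(-17) ≡ 21 (mod 281).
Scan 90·21^i mod 281 for i = 0, 1, …:
  i=0: 90   i=1: 204   i=2: 69   i=3: 44
  i=4: 81   i=5: 15   i=6: 34
Match at i=6, j=10: n = 6·17 + 10 = 112.

112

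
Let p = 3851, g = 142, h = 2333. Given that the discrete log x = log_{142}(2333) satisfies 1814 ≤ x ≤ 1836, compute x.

1829

Compute 142^1814 mod 3851 = 1925, then multiply by 142 repeatedly:
  142^1814=1925  142^1815=3780  142^1816=1471  142^1817=928  142^1818=842
  142^1819=183  142^1820=2880  142^1821=754  142^1822=3091  142^1823=3759
  142^1824=2340  142^1825=1094  142^1826=1308  142^1827=888  142^1828=2864
  142^1829=2333
Found 2333 at exponent 1829.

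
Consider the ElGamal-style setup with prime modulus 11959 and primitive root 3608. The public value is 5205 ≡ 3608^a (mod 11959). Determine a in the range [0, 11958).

Baby-step giant-step with m = ceil(sqrt(11958)) = 110.
Baby table (3608^j mod 11959 for j=0..109):
  0:1  1:3608  2:6272  3:2948  4:4833  5:1242  6:8470  7:4515
  8:1962  9:11127  10:11812  11:7779  12:10818  13:9127  14:7089  15:8770
  16:10605  17:5999  18:10561  19:2714  20:9650  21:4551  22:301  23:9698
  24:10309  25:2382  26:7694  27:3113  28:2203  29:7648  30:4571  31:707
  32:3589  33:9474  34:3370  35:8616  36:5087  37:8790  38:11011  39:11849
  40:9726  41:3702  42:10572  43:6525  44:6888  45:1102  46:5628  47:11401
  48:7807  49:4211  50:5358  51:5920  52:586  53:9504  54:3979  55:5432
  56:9814  57:10272  58:435  59:2851  60:1668  61:2767  62:9530  63:2115
  64:1078  65:2749  66:4381  67:8809  68:7809  69:11427  70:5943  71:11816
  72:10252  73:29  74:8960  75:2503  76:1779  77:8608  78:141  79:6450
  80:11345  81:9062  82:11749  83:7696  84:10329  85:2788  86:1585  87:2278
  88:3191  89:8570  90:6545  91:7294  92:6952  93:4793  94:430  95:8729
  96:6185  97:11945  98:9283  99:7864  100:6564  101:4092  102:6530  103:1010
  104:8544  105:8409  106:11648  107:2058  108:10684  109:4015
Giant step factor: 3608^(-110) ≡ 5239 (mod 11959).
Scan 5205·5239^i mod 11959 for i = 0, 1, …:
  i=0: 5205   i=1: 2475   i=2: 2969   i=3: 7891
  i=4: 10645   i=5: 4338   i=6: 4682   i=7: 1089
  i=8: 828   i=9: 8734     …   i=85: 2061
  i=86: 10561
Match at i=86, j=18: a = 86·110 + 18 = 9478.

9478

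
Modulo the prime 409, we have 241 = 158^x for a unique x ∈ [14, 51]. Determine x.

Compute 158^14 mod 409 = 34, then multiply by 158 repeatedly:
  158^14=34  158^15=55  158^16=101  158^17=7  158^18=288
  158^19=105  158^20=230  158^21=348  158^22=178  158^23=312
  158^24=216  158^25=181  158^26=377  158^27=261  158^28=338
  158^29=234  158^30=162  158^31=238  158^32=385  158^33=298
  158^34=49  158^35=380  158^36=326  158^37=383  158^38=391
  158^39=19  158^40=139  158^41=285  158^42=40  158^43=185
  158^44=191  158^45=321  158^46=2  158^47=316  158^48=30
  158^49=241
Found 241 at exponent 49.

49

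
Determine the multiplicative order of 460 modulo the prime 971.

485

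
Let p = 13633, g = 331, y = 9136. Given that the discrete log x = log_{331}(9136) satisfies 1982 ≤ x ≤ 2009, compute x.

Compute 331^1982 mod 13633 = 9889, then multiply by 331 repeatedly:
  331^1982=9889  331^1983=1339  331^1984=6953  331^1985=11099  331^1986=6492
  331^1987=8471  331^1988=9136
Found 9136 at exponent 1988.

1988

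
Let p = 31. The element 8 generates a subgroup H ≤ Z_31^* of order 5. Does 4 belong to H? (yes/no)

4 ∈ ⟨8⟩ iff 4^5 ≡ 1 (mod 31), since |⟨8⟩| = 5.
4^5 mod 31 = 1.
Since 1 = 1, 4 lies in the subgroup.

yes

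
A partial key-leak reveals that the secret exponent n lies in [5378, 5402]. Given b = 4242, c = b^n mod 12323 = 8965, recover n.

5394

Compute 4242^5378 mod 12323 = 9048, then multiply by 4242 repeatedly:
  4242^5378=9048  4242^5379=7794  4242^5380=11862  4242^5381=3795  4242^5382=4552
  4242^5383=11766  4242^5384=3222  4242^5385=1517  4242^5386=2508  4242^5387=4187
  4242^5388=3811  4242^5389=10809  4242^5390=10218  4242^5391=4765  4242^5392=3410
  4242^5393=10341  4242^5394=8965
Found 8965 at exponent 5394.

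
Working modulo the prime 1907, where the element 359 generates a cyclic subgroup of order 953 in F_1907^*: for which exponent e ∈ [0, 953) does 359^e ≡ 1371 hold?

864

Baby-step giant-step with m = ceil(sqrt(953)) = 31.
Baby table (359^j mod 1907 for j=0..30):
  0:1  1:359  2:1112  3:645  4:808  5:208  6:299  7:549
  8:670  9:248  10:1310  11:1168  12:1679  13:149  14:95  15:1686
  16:755  17:251  18:480  19:690  20:1707  21:666  22:719  23:676
  24:495  25:354  26:1224  27:806  28:1397  29:1889  30:1166
Giant step factor: 359^(-31) ≡ 1780 (mod 1907).
Scan 1371·1780^i mod 1907 for i = 0, 1, …:
  i=0: 1371   i=1: 1327   i=2: 1194   i=3: 922
  i=4: 1140   i=5: 152   i=6: 1673   i=7: 1113
  i=8: 1674   i=9: 986     …   i=26: 324
  i=27: 806
Match at i=27, j=27: e = 27·31 + 27 = 864.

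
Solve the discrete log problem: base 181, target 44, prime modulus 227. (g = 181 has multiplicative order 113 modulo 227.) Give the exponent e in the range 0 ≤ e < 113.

17

Successive powers of 181 modulo 227:
  181^0=1  181^1=181  181^2=73  181^3=47  181^4=108  181^5=26
  181^6=166  181^7=82  181^8=87  181^9=84  181^10=222  181^11=3
  181^12=89  181^13=219  181^14=141  181^15=97  181^16=78  181^17=44
So 181^17 ≡ 44 (mod 227), giving e = 17.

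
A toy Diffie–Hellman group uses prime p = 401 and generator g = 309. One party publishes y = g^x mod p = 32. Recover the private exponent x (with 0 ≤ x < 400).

110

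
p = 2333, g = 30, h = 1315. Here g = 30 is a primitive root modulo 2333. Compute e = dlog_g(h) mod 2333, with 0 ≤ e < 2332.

2048

Baby-step giant-step with m = ceil(sqrt(2332)) = 49.
Baby table (30^j mod 2333 for j=0..48):
  0:1  1:30  2:900  3:1337  4:449  5:1805  6:491  7:732
  8:963  9:894  10:1157  11:2048  12:782  13:130  14:1567  15:350
  16:1168  17:45  18:1350  19:839  20:1840  21:1541  22:1903  23:1098
  24:278  25:1341  26:569  27:739  28:1173  29:195  30:1184  31:525
  32:1752  33:1234  34:2025  35:92  36:427  37:1145  38:1688  39:1647
  40:417  41:845  42:2020  43:2275  44:593  45:1459  46:1776  47:1954
  48:295
Giant step factor: 30^(-49) ≡ 818 (mod 2333).
Scan 1315·818^i mod 2333 for i = 0, 1, …:
  i=0: 1315   i=1: 157   i=2: 111   i=3: 2144
  i=4: 1709   i=5: 495   i=6: 1301   i=7: 370
  i=8: 1703   i=9: 253     …   i=40: 1699
  i=41: 1647
Match at i=41, j=39: e = 41·49 + 39 = 2048.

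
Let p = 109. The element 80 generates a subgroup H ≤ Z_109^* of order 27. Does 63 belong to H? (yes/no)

63 ∈ ⟨80⟩ iff 63^27 ≡ 1 (mod 109), since |⟨80⟩| = 27.
63^27 mod 109 = 1.
Since 1 = 1, 63 lies in the subgroup.

yes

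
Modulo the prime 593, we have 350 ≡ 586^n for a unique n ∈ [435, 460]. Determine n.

455

Compute 586^435 mod 593 = 581, then multiply by 586 repeatedly:
  586^435=581  586^436=84  586^437=5  586^438=558  586^439=245
  586^440=64  586^441=145  586^442=171  586^443=582  586^444=77
  586^445=54  586^446=215  586^447=274  586^448=454  586^449=380
  586^450=305  586^451=237  586^452=120  586^453=346  586^454=543
  586^455=350
Found 350 at exponent 455.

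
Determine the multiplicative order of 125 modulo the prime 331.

The order of 125 must divide p − 1 = 330 = 2 · 3 · 5 · 11.
Divisors: 1, 2, 3, 5, 6, 10, 11, 15, 22, 30, 33, 55, 66, 110, 165, 330.
Check each in increasing order: 125^1 ≡ 125;  125^2 ≡ 68;  125^3 ≡ 225;  125^5 ≡ 74;  125^6 ≡ 313;  125^10 ≡ 180;  125^11 ≡ 323;  125^15 ≡ 80;  125^22 ≡ 64;  125^30 ≡ 111;  125^33 ≡ 150;  125^55 ≡ 1.
Smallest exponent giving 1 is 55.

55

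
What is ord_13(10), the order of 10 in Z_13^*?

6

The order of 10 must divide p − 1 = 12 = 2^2 · 3.
Divisors: 1, 2, 3, 4, 6, 12.
Check each in increasing order: 10^1 ≡ 10;  10^2 ≡ 9;  10^3 ≡ 12;  10^4 ≡ 3;  10^6 ≡ 1.
Smallest exponent giving 1 is 6.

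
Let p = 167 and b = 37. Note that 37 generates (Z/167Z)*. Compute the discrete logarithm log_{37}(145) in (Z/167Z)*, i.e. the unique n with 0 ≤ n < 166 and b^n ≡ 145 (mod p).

95

Baby-step giant-step with m = ceil(sqrt(166)) = 13.
Baby table (37^j mod 167 for j=0..12):
  0:1  1:37  2:33  3:52  4:87  5:46  6:32  7:15
  8:54  9:161  10:112  11:136  12:22
Giant step factor: 37^(-13) ≡ 159 (mod 167).
Scan 145·159^i mod 167 for i = 0, 1, …:
  i=0: 145   i=1: 9   i=2: 95   i=3: 75
  i=4: 68   i=5: 124   i=6: 10   i=7: 87
Match at i=7, j=4: n = 7·13 + 4 = 95.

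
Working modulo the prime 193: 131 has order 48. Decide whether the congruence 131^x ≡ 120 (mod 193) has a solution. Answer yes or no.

no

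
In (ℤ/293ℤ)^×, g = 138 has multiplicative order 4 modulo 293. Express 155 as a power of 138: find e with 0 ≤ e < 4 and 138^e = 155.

Successive powers of 138 modulo 293:
  138^0=1  138^1=138  138^2=292  138^3=155
So 138^3 ≡ 155 (mod 293), giving e = 3.

3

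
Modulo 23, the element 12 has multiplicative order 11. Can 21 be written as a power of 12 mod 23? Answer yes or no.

no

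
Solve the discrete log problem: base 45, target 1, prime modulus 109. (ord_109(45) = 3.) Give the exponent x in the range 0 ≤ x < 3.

Successive powers of 45 modulo 109:
  45^0=1
So 45^0 ≡ 1 (mod 109), giving x = 0.

0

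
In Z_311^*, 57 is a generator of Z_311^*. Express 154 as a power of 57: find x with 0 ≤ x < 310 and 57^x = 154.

137

Baby-step giant-step with m = ceil(sqrt(310)) = 18.
Baby table (57^j mod 311 for j=0..17):
  0:1  1:57  2:139  3:148  4:39  5:46  6:134  7:174
  8:277  9:239  10:250  11:255  12:229  13:302  14:109  15:304
  16:223  17:271
Giant step factor: 57^(-18) ≡ 157 (mod 311).
Scan 154·157^i mod 311 for i = 0, 1, …:
  i=0: 154   i=1: 231   i=2: 191   i=3: 131
  i=4: 41   i=5: 217   i=6: 170   i=7: 255
Match at i=7, j=11: x = 7·18 + 11 = 137.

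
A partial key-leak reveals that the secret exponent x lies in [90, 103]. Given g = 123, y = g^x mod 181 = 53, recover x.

Compute 123^90 mod 181 = 180, then multiply by 123 repeatedly:
  123^90=180  123^91=58  123^92=75  123^93=175  123^94=167
  123^95=88  123^96=145  123^97=97  123^98=166  123^99=146
  123^100=39  123^101=91  123^102=152  123^103=53
Found 53 at exponent 103.

103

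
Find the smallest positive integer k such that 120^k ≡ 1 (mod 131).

130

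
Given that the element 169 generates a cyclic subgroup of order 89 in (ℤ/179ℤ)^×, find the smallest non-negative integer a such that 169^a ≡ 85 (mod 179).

31

Baby-step giant-step with m = ceil(sqrt(89)) = 10.
Baby table (169^j mod 179 for j=0..9):
  0:1  1:169  2:100  3:74  4:155  5:61  6:106  7:14
  8:39  9:147
Giant step factor: 169^(-10) ≡ 146 (mod 179).
Scan 85·146^i mod 179 for i = 0, 1, …:
  i=0: 85   i=1: 59   i=2: 22   i=3: 169
Match at i=3, j=1: a = 3·10 + 1 = 31.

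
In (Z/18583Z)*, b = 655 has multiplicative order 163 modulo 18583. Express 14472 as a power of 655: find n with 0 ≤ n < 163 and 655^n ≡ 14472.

145

Baby-step giant-step with m = ceil(sqrt(163)) = 13.
Baby table (655^j mod 18583 for j=0..12):
  0:1  1:655  2:1616  3:17832  4:9836  5:12862  6:6511  7:9198
  8:3798  9:16151  10:5178  11:9484  12:5298
Giant step factor: 655^(-13) ≡ 11536 (mod 18583).
Scan 14472·11536^i mod 18583 for i = 0, 1, …:
  i=0: 14472   i=1: 17903   i=2: 16129   i=3: 11148
  i=4: 8968   i=5: 3287   i=6: 9512   i=7: 16400
  i=8: 15460   i=9: 5509   i=10: 16547   i=11: 1616
Match at i=11, j=2: n = 11·13 + 2 = 145.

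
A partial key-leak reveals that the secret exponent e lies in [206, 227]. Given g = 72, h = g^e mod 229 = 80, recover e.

226

Compute 72^206 mod 229 = 181, then multiply by 72 repeatedly:
  72^206=181  72^207=208  72^208=91  72^209=140  72^210=4
  72^211=59  72^212=126  72^213=141  72^214=76  72^215=205
  72^216=104  72^217=160  72^218=70  72^219=2  72^220=144
  72^221=63  72^222=185  72^223=38  72^224=217  72^225=52
  72^226=80
Found 80 at exponent 226.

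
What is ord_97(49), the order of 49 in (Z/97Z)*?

48

The order of 49 must divide p − 1 = 96 = 2^5 · 3.
Divisors: 1, 2, 3, 4, 6, 8, 12, 16, 24, 32, 48, 96.
Check each in increasing order: 49^1 ≡ 49;  49^2 ≡ 73;  49^3 ≡ 85;  49^4 ≡ 91;  49^6 ≡ 47;  49^8 ≡ 36;  49^12 ≡ 75;  49^16 ≡ 35;  49^24 ≡ 96;  49^32 ≡ 61;  49^48 ≡ 1.
Smallest exponent giving 1 is 48.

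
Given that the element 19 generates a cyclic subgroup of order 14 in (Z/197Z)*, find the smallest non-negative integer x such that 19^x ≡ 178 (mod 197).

Successive powers of 19 modulo 197:
  19^0=1  19^1=19  19^2=164  19^3=161  19^4=104  19^5=6
  19^6=114  19^7=196  19^8=178
So 19^8 ≡ 178 (mod 197), giving x = 8.

8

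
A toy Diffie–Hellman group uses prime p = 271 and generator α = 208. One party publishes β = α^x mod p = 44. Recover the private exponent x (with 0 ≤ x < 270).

Baby-step giant-step with m = ceil(sqrt(270)) = 17.
Baby table (208^j mod 271 for j=0..16):
  0:1  1:208  2:175  3:86  4:2  5:145  6:79  7:172
  8:4  9:19  10:158  11:73  12:8  13:38  14:45  15:146
  16:16
Giant step factor: 208^(-17) ≡ 189 (mod 271).
Scan 44·189^i mod 271 for i = 0, 1, …:
  i=0: 44   i=1: 186   i=2: 195   i=3: 270
  i=4: 82   i=5: 51   i=6: 154   i=7: 109
  i=8: 5   i=9: 132   i=10: 16
Match at i=10, j=16: x = 10·17 + 16 = 186.

186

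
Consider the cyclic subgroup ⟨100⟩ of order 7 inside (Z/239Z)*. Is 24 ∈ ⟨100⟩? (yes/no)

yes

⟨100⟩ has order 7; its elements mod 239 are {1, 10, 24, 44, 98, 100, 201}.
24 is in this set.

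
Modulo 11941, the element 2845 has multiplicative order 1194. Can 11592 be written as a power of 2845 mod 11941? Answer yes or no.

yes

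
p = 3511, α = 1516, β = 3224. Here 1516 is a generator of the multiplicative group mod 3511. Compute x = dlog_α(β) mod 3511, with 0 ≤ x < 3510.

3499

Baby-step giant-step with m = ceil(sqrt(3510)) = 60.
Baby table (1516^j mod 3511 for j=0..59):
  0:1  1:1516  2:2062  3:1202  4:23  5:3269  6:1783  7:3069
  8:529  9:1456  10:2388  11:367  12:1634  13:1889  14:2259  15:1419
  16:2472  17:1315  18:2803  19:1038  20:680  21:2157  22:1271  23:2808
  24:1596  25:457  26:1145  27:1386  28:1598  29:3489  30:1758  31:279
  32:1644  33:3005  34:1813  35:2906  36:2702  37:2406  38:3078  39:129
  40:2459  41:2673  42:574  43:2967  44:381  45:1792  46:2669  47:1532
  48:1741  49:2595  50:1700  51:126  52:1422  53:3509  54:479  55:2898
  56:1107  57:3465  58:484  59:3456
Giant step factor: 1516^(-60) ≡ 1545 (mod 3511).
Scan 3224·1545^i mod 3511 for i = 0, 1, …:
  i=0: 3224   i=1: 2482   i=2: 678   i=3: 1232
  i=4: 478   i=5: 1200   i=6: 192   i=7: 1716
  i=8: 415   i=9: 2173     …   i=57: 1221
  i=58: 1038
Match at i=58, j=19: x = 58·60 + 19 = 3499.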